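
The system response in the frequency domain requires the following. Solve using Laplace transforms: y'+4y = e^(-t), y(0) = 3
Take L: sY - 3 + 4Y=1/(s + 1)
Y(s + 4)=1/(s + 1) + 3
Y=1/((s + 1)(s + 4)) + 3/(s + 4)
Partial fractions: 1/((s + 1)(s + 4))=(1/3)/(s + 1) - (1/3)/(s + 4)
So Y=(1/3)/(s + 1) + (8/3)/(s + 4)
Inverse Laplace transform (L^(-1){1/(s + 1)}=e^(-t), L^(-1){1/(s + 4)}=e^(-4t)):

Answer: y(t)=(1/3)·e^(-t) + (8/3)·e^(-4t)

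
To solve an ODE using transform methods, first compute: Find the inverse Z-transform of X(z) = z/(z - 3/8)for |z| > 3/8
Standard pair: z/(z-a) <-> a^n*u[n] for causal signals
With a=3/8: x[n]=(3/8)^n*u[n]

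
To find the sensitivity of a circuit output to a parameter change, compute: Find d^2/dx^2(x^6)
Apply power rule 2 times:
d^1: 6x^5
d^2: 30x^4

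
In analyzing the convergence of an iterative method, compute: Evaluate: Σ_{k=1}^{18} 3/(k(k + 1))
Partial fractions: 3/(k(k+1))=3/k - 3/(k+1)
Telescoping sum: 3(1-1/19)=3·18/19

Answer: 54/19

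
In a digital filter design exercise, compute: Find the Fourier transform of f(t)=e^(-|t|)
Using the standard pair: F{e^(-a|t|)}=2a/(a^2+omega^2)
With a=1: F(omega)=2/(1+omega^2)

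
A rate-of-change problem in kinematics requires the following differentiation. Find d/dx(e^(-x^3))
Chain rule: d/dx[e^u]=e^u · u' where u=-x^3
u'=-3x^2

Answer: -3x^2·e^(-x^3)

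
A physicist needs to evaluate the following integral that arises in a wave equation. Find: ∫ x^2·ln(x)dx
By parts: u=ln(x), dv=x^2 dx
du=1/x dx, v=x^3/3
=x^3·ln(x)/3 - ∫ x^2/3 dx
=x^3·ln(x)/3 - x^3/9 + C

Answer: x^3(ln(x)/3 - 1/9) + C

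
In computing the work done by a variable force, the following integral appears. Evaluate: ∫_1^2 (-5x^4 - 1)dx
Step 1: Find antiderivative F(x)=-x^5 - x
Step 2: F(2) - F(1)=-34 - (-2)=-32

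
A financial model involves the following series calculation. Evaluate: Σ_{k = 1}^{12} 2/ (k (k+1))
Partial fractions: 2/(k(k+1))=2/k - 2/(k+1)
Telescoping sum: 2(1-1/13)=2·12/13

Answer: 24/13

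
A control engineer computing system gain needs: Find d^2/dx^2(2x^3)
Apply power rule 2 times:
d^1: 6x^2
d^2: 12x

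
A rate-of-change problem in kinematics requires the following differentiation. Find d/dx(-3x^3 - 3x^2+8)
Power rule: d/dx(ax^n)=n·a·x^(n-1)
Term by term: -9·x^2 - 6·x

Answer: -9x^2 - 6x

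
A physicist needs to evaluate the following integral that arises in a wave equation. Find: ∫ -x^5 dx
Using power rule: ∫ -x^5 dx = -1/6 x^6+C = (-1/6)x^6+C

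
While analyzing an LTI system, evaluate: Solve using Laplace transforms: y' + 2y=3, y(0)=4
Take L of both sides: sY(s) - 4 + 2Y(s)=3/s
Y(s)(s + 2)=3/s + 4
Y(s)=3/(s(s + 2)) + 4/(s + 2)
Partial fractions: 3/(s(s + 2))=(3/2)/s - (3/2)/(s + 2)
So Y(s)=(3/2)/s + (5/2)/(s + 2)
Inverse transform (L^(-1){1/s}=1, L^(-1){1/(s + 2)}=e^(-2t)):

Answer: y(t)=3/2 + (5/2)·e^(-2t)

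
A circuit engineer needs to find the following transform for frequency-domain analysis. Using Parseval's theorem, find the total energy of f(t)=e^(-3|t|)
Parseval's theorem: E = integral |f(t)|^2 dt = (1/2pi) integral |F(omega)|^2 domega
E = integral_{-inf}^{inf} e^(-6|t|) dt = 2 * integral_0^inf e^(-6t) dt = 2/(2 * 3) = 1/3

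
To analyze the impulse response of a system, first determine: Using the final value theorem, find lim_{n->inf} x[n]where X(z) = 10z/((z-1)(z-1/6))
Final value theorem: lim x[n]=lim_{z->1} (z-1)*X(z)
(z-1)*X(z)=10z/(z-1/6)
As z->1: 10/(1-1/6)=10/(5/6)=12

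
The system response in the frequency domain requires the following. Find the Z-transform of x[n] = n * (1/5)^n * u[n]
Using the property Z{n*a^n*u[n]} = az/(z-a)^2
With a = 1/5: X(z) = (1/5)z/(z - 1/5)^2, |z| > 1/5

Answer: (1/5)z/(z - 1/5)^2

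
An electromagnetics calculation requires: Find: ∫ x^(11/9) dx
Power rule: ∫ x^(11/9) dx = x^(20/9)/(20/9)+C

Answer: (9/20)·x^(20/9)+C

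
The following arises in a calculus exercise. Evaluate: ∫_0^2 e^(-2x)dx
Antiderivative: (1/(-2))e^(-2x)
Evaluate: (1/(-2))(e^-4 - 1)

Answer: (e^-4 - 1)/(-2)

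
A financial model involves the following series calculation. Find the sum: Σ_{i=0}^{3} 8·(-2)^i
Geometric series: S = a(1 - r^n)/(1 - r)
a = 8, r = -2, n = 4
S = 8(1 - 16)/3 = -40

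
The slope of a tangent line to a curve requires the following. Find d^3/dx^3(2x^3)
Apply power rule 3 times:
d^1: 6x^2
d^2: 12x
d^3: 12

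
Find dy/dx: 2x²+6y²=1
Differentiate: 4x + 12y·(dy/dx) = 0
dy/dx = -4x/(12y) = -(1/3)·(x/y)

Answer: dy/dx = -(1/3)·(x/y)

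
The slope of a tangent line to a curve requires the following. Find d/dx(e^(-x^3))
Chain rule: d/dx[e^u]=e^u · u' where u=-x^3
u'=-3x^2

Answer: -3x^2·e^(-x^3)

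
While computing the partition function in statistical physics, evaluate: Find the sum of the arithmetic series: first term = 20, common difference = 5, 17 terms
Last term: a_n = 20 + (17 - 1)·5 = 100
Sum = n(a_1 + a_n)/2 = 17(20 + 100)/2 = 1020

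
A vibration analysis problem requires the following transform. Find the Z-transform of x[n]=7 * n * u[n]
Z{n*u[n]} = z/(z-1)^2
By linearity: Z{7*n*u[n]} = 7z/(z-1)^2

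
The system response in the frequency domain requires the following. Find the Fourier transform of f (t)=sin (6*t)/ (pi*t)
sin(W * t)/(pi * t)=(W/pi) * sinc(W * t/pi) is the impulse response of the ideal low-pass filter with cutoff W (here W=6).
Its Fourier transform is a rectangular function:
F(omega)=1 for |omega| < 6, 0 otherwise

Answer: rect(omega/12) [i.e., 1 for |omega| < 6, 0 otherwise]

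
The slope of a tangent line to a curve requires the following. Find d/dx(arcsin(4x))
d/dx[arcsin(u)]=u'/√(1-u²), u=4x, u'=4

Answer: 4/√(1 - 16x²)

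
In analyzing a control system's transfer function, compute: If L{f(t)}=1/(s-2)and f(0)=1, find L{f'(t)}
L{f'(t)}=s·F(s) - f(0)=s/(s-2) - 1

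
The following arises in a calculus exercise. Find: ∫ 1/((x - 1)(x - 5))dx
Partial fractions: 1/((x-1)(x-5)) = A/(x-1) + B/(x-5)
A = -1/4, B = 1/4
∫ [-1/4· 1/(x-1) + 1/4· 1/(x-5)] dx
= (1/4)[ln|x-5| - ln|x-1|] + C

Answer: (1/4)·ln|(x-5)/(x-1)| + C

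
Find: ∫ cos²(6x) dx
Using identity cos²(u)=(1 + cos(2u))/2:
∫ (1 + cos(12x))/2 dx=x/2 + sin(12x)/24 + C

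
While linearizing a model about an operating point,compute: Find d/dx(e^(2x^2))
Chain rule: d/dx[e^u]=e^u · u' where u=2x^2
u'=4x

Answer: 4x·e^(2x^2)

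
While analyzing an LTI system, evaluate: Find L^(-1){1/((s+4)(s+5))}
Partial fractions: 1/((s + 4)(s + 5))=A/(s + 4) + B/(s + 5)
Cover-up: A=1/(s + 5)|_{s=-4}=1; B=1/(s + 4)|_{s=-5}=-1
L^(-1)=e^(-4t) - e^(-5t)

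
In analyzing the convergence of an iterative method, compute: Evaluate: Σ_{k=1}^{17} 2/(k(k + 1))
Partial fractions: 2/(k(k + 1))=2/k - 2/(k + 1)
Telescoping sum: 2(1 - 1/18)=2·17/18

Answer: 17/9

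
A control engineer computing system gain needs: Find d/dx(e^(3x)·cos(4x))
Product rule: (fg)' = f'g+fg'
f = e^(3x), f' = 3·e^(3x)
g = cos(4x), g' = -4·sin(4x)

Answer: 3·e^(3x)·cos(4x)-4·e^(3x)·sin(4x)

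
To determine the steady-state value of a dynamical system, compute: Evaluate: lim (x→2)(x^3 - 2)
Polynomial is continuous, so substitute x=2:
1·2^3-2=6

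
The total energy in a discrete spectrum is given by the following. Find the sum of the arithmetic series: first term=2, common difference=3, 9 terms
Last term: a_n = 2+(9-1)·3 = 26
Sum = n(a_1+a_n)/2 = 9(2+26)/2 = 126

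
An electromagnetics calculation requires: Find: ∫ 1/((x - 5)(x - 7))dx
Partial fractions: 1/((x-5)(x-7)) = A/(x-5)+B/(x-7)
A = -1/2, B = 1/2
∫ [-1/2· 1/(x-5)+1/2· 1/(x-7)] dx
= (1/2)[ln|x-7| - ln|x-5|]+C

Answer: (1/2)·ln|(x-7)/(x-5)|+C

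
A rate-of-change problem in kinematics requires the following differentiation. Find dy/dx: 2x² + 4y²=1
Differentiate: 4x + 8y·(dy/dx) = 0
dy/dx = -4x/(8y) = -(1/2)·(x/y)

Answer: dy/dx = -(1/2)·(x/y)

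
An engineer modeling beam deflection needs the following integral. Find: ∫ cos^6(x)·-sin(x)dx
Let u = cos(x), du = -sin(x) dx
∫ u^6 du = u^7/7 + C

Answer: cos^7(x)/7 + C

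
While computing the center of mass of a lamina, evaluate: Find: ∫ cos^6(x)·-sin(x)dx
Let u=cos(x), du=-sin(x) dx
∫ u^6 du=u^7/7 + C

Answer: cos^7(x)/7 + C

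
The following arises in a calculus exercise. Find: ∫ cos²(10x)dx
Using identity cos²(u) = (1+cos(2u))/2:
∫ (1+cos(20x))/2 dx = x/2+sin(20x)/40+C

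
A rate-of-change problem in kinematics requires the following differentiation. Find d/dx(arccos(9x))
d/dx[arccos(u)] = -u'/√(1-u²), u = 9x, u' = 9

Answer: -9/√(1 - 81x²)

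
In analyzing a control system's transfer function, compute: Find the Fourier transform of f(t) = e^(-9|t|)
Using the standard pair: F{e^(-a|t|)} = 2a/(a^2+omega^2)
With a = 9: F(omega) = 18/(81+omega^2)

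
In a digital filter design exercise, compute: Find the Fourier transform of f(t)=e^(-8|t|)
Using the standard pair: F{e^(-a|t|)}=2a/(a^2+omega^2)
With a=8: F(omega)=16/(64+omega^2)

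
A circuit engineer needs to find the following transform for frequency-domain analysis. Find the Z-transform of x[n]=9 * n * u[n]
Z{n * u[n]} = z/(z-1)^2
By linearity: Z{9 * n * u[n]} = 9z/(z-1)^2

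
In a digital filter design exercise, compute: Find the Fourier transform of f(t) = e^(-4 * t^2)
The Fourier transform of a Gaussian e^(-a*t^2) is sqrt(pi/a)*e^(-omega^2/(4a)).
With a=4: F(omega)=sqrt(pi)/2*e^(-omega^2/16)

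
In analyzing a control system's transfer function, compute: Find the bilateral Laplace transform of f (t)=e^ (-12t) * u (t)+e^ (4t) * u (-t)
For e^(-12t)*u(t): L = 1/(s+12), Re(s) > -12
For e^(4t)*u(-t): L = -1/(s-4), Re(s) < 4
Combined: F(s) = 1/(s+12)-1/(s-4), -12 < Re(s) < 4

Answer: 1/(s+12)-1/(s-4), ROC: -12 < Re(s) < 4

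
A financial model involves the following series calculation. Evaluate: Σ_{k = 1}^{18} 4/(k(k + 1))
Partial fractions: 4/(k(k + 1))=4/k - 4/(k + 1)
Telescoping sum: 4(1 - 1/19)=4·18/19

Answer: 72/19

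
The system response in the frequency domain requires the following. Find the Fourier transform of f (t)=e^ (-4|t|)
Using the standard pair: F{e^(-a|t|)} = 2a/(a^2+omega^2)
With a = 4: F(omega) = 8/(16+omega^2)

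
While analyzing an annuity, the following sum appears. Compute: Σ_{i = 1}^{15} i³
Using formula: Σ i^3 = [n(n + 1)/2]² = [15·16/2]² = 14400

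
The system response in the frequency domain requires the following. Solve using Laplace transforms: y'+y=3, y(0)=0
Take L of both sides: sY(s)-0+Y(s) = 3/s
Y(s)(s+1) = 3/s+0
Y(s) = 3/(s(s+1))+0/(s+1)
Partial fractions: 3/(s(s+1)) = 3/s - 3/(s+1)
So Y(s) = 3/s - 3/(s+1)
Inverse transform (L^(-1){1/s} = 1, L^(-1){1/(s+1)} = e^(-t)):

Answer: y(t) = 3-3·e^(-t)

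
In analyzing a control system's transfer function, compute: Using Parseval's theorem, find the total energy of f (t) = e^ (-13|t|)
Parseval's theorem: E=integral |f(t)|^2 dt=(1/2pi) integral |F(omega)|^2 domega
E=integral_{-inf}^{inf} e^(-26|t|) dt=2*integral_0^inf e^(-26t) dt=2/(2*13)=1/13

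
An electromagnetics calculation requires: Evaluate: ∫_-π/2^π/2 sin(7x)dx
Antiderivative: -cos(7x)/7
Evaluate at bounds: [-cos(7·π/2)/7] - [-cos(7·-π/2)/7]
= (-(0)+(0))/7 = 0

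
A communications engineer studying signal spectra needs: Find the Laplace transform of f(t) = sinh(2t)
L{sinh(at)} = a/(s²-a²)
L{sinh(2t)} = 2/(s²-4)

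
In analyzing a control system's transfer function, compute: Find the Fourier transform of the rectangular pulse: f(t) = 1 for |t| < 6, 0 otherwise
F(omega) = integral from -6 to 6 of e^(-j * omega * t) dt
= 2 * sin(6 * omega)/omega = 12 * sinc(6 * omega/pi)

Answer: 2 * sin(6 * omega)/omega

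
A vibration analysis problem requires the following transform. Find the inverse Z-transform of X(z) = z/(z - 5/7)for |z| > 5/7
Standard pair: z/(z-a) <-> a^n * u[n] for causal signals
With a=5/7: x[n]=(5/7)^n * u[n]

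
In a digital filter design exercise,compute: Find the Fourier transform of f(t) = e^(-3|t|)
Using the standard pair: F{e^(-a|t|)} = 2a/(a^2 + omega^2)
With a = 3: F(omega) = 6/(9 + omega^2)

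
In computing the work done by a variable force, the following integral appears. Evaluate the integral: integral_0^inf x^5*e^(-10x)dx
This is a Gamma integral. Substitute u = 10x (du = 10 dx):
integral_0^inf x^5*e^(-10x) dx = (1/10^6) integral_0^inf u^5*e^(-u) du
= Gamma(6)/10^6 = 5!/10^6 = 120/1000000

Answer: 3/25000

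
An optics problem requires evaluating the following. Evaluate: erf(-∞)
erf(-∞)=-1 (the error function is odd, so erf(-∞)=-erf(∞)=-1)

Answer: -1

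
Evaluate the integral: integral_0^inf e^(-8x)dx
integral_0^inf e^(-8x) dx=[-1/8 * e^(-8x)]_0^inf
=0 - (-1/8)=1/8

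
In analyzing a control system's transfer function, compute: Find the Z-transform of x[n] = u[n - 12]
Using the time-shift property: Z{u[n-12]}=z^(-12) * z/(z-1)
=z^(-11)/(z-1)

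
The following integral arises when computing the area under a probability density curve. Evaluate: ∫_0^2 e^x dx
Antiderivative: e^x
Evaluate: (e^2-1)

Answer: e^2-1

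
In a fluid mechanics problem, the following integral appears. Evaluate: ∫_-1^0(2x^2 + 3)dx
Step 1: Find antiderivative F(x) = (2/3)x^3 + 3x
Step 2: F(0) - F(-1) = 0 - (-11/3) = 11/3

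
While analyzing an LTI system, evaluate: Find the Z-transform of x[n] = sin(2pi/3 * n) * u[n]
Z{sin(w0 * n) * u[n]} = z * sin(w0)/(z^2 - 2z * cos(w0) + 1)
With w0 = 2pi/3: X(z) = z * sin(2pi/3)/(z^2 - 2z * cos(2pi/3) + 1)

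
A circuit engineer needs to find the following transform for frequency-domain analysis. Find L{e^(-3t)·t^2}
First shifting: L{e^(at)f(t)} = F(s-a)
L{t^2} = 2/s^3
Shift s → s+3: 2/(s+3)^3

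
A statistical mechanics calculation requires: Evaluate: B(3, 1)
B(x,y) = Γ(x)Γ(y)/Γ(x+y) = (x-1)!(y-1)!/(x+y-1)!
B(3,1) = 2!·0!/3! = 1/3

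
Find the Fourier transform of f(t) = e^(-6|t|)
Using the standard pair: F{e^(-a|t|)} = 2a/(a^2+omega^2)
With a = 6: F(omega) = 12/(36+omega^2)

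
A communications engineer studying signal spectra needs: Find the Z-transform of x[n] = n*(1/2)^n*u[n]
Using the property Z{n*a^n*u[n]}=az/(z-a)^2
With a=1/2: X(z)=(1/2)z/(z - 1/2)^2, |z| > 1/2

Answer: (1/2)z/(z - 1/2)^2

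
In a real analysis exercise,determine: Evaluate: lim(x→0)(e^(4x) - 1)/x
L'Hôpital (0/0): lim 4e^(4x)/1=4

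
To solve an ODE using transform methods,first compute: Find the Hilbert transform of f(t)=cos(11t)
The Hilbert transform shifts each frequency component by -pi/2.
H{cos(wt)}=sin(wt)
With w=11: H{cos(11t)}=sin(11t)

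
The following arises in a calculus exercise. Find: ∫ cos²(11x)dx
Using identity cos²(u) = (1+cos(2u))/2:
∫ (1+cos(22x))/2 dx = x/2+sin(22x)/44+C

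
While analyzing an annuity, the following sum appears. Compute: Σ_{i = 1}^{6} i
Using formula: Σ i^1=n(n+1)/2=6·7/2=21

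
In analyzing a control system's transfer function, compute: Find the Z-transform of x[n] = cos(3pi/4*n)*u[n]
Z{cos(w0*n)*u[n]}=z(z - cos(w0))/(z^2 - 2z*cos(w0) + 1)
With w0=3pi/4: X(z)=z(z - cos(3pi/4))/(z^2 - 2z*cos(3pi/4) + 1)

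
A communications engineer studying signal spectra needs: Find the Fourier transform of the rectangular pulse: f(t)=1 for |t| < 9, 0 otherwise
F(omega) = integral from -9 to 9 of e^(-j * omega * t) dt
= 2 * sin(9 * omega)/omega = 18 * sinc(9 * omega/pi)

Answer: 2 * sin(9 * omega)/omega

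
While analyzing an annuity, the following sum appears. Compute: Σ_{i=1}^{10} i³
Using formula: Σ i^3=[n(n+1)/2]²=[10·11/2]²=3025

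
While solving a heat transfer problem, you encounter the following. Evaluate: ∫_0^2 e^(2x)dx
Antiderivative: (1/2)e^(2x)
Evaluate: (1/2)(e^4-1)

Answer: (e^4-1)/2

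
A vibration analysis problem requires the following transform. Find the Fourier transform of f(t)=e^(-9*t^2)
The Fourier transform of a Gaussian e^(-a*t^2) is sqrt(pi/a)*e^(-omega^2/(4a)).
With a = 9: F(omega) = sqrt(pi)/3*e^(-omega^2/36)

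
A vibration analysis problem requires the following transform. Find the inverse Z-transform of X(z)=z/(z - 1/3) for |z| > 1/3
Standard pair: z/(z-a) <-> a^n*u[n] for causal signals
With a=1/3: x[n]=(1/3)^n*u[n]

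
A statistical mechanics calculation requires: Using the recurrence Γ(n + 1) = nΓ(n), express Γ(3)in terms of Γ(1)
Γ(3) = 2Γ(2) = 2·1Γ(1) = ... = 2!·Γ(1) = 2·Γ(1)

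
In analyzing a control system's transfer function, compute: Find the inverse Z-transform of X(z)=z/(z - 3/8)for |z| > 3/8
Standard pair: z/(z-a) <-> a^n * u[n] for causal signals
With a = 3/8: x[n] = (3/8)^n * u[n]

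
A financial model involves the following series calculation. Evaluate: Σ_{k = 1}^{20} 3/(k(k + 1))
Partial fractions: 3/(k(k + 1)) = 3/k - 3/(k + 1)
Telescoping sum: 3(1 - 1/21) = 3·20/21

Answer: 20/7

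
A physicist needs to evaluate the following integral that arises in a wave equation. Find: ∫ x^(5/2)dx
Power rule: ∫ x^(5/2) dx = x^(7/2)/(7/2) + C

Answer: (2/7)·x^(7/2) + C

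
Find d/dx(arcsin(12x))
d/dx[arcsin(u)] = u'/√(1-u²), u = 12x, u' = 12

Answer: 12/√(1 - 144x²)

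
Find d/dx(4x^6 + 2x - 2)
Power rule: d/dx(ax^n)=n·a·x^(n-1)
Term by term: 24·x^5+2

Answer: 24x^5+2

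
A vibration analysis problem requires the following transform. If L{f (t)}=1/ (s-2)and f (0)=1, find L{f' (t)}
L{f'(t)}=s·F(s) - f(0)=s/(s-2)-1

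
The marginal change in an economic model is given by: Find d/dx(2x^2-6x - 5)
Power rule: d/dx(ax^n)=n·a·x^(n-1)
Term by term: 4·x - 6

Answer: 4x - 6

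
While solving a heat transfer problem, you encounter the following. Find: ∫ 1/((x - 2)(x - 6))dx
Partial fractions: 1/((x-2)(x-6)) = A/(x-2)+B/(x-6)
A = -1/4, B = 1/4
∫ [-1/4· 1/(x-2)+1/4· 1/(x-6)] dx
= (1/4)[ln|x-6| - ln|x-2|]+C

Answer: (1/4)·ln|(x-6)/(x-2)|+C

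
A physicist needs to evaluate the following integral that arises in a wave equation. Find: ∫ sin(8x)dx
Using substitution u=8x: ∫ sin(u) du/8=-cos(u)/8 + C

Answer: (-1/8)cos(8x) + C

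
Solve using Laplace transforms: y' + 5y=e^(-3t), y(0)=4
Take L: sY - 4+5Y=1/(s+3)
Y(s+5)=1/(s+3)+4
Y=1/((s+3)(s+5))+4/(s+5)
Partial fractions: 1/((s+3)(s+5))=(1/2)/(s+3) - (1/2)/(s+5)
So Y=(1/2)/(s+3)+(7/2)/(s+5)
Inverse Laplace transform (L^(-1){1/(s+3)}=e^(-3t), L^(-1){1/(s+5)}=e^(-5t)):

Answer: y(t)=(1/2)·e^(-3t)+(7/2)·e^(-5t)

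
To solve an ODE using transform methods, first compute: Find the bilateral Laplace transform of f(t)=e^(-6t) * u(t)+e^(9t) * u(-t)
For e^(-6t) * u(t): L = 1/(s + 6), Re(s) > -6
For e^(9t) * u(-t): L = -1/(s-9), Re(s) < 9
Combined: F(s) = 1/(s + 6) - 1/(s-9), -6 < Re(s) < 9

Answer: 1/(s + 6) - 1/(s-9), ROC: -6 < Re(s) < 9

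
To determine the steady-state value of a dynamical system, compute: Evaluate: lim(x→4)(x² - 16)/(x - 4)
Factor: (x² - 16) = (x-4)(x + 4)
Cancel (x-4): lim(x→4) (x + 4) = 8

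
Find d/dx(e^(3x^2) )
Chain rule: d/dx[e^u]=e^u · u' where u=3x^2
u'=6x

Answer: 6x·e^(3x^2)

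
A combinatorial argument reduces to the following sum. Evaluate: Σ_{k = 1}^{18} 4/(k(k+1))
Partial fractions: 4/(k(k + 1))=4/k - 4/(k + 1)
Telescoping sum: 4(1 - 1/19)=4·18/19

Answer: 72/19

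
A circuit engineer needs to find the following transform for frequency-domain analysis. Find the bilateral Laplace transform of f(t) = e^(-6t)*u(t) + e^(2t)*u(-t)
For e^(-6t) * u(t): L=1/(s + 6), Re(s) > -6
For e^(2t) * u(-t): L=-1/(s-2), Re(s) < 2
Combined: F(s)=1/(s + 6) - 1/(s-2), -6 < Re(s) < 2

Answer: 1/(s + 6) - 1/(s-2), ROC: -6 < Re(s) < 2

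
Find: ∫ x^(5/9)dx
Power rule: ∫ x^(5/9) dx=x^(14/9)/(14/9) + C

Answer: (9/14)·x^(14/9) + C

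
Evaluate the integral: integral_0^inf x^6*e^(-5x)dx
This is a Gamma integral. Substitute u = 5x (du = 5 dx):
integral_0^inf x^6 * e^(-5x) dx = (1/5^7) integral_0^inf u^6 * e^(-u) du
= Gamma(7)/5^7 = 6!/5^7 = 720/78125

Answer: 144/15625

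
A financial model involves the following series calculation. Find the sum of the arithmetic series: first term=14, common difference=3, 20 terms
Last term: a_n=14 + (20 - 1)·3=71
Sum=n(a_1 + a_n)/2=20(14 + 71)/2=850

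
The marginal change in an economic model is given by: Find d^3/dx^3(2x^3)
Apply power rule 3 times:
d^1: 6x^2
d^2: 12x
d^3: 12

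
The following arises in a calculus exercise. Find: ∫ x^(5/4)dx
Power rule: ∫ x^(5/4) dx=x^(9/4)/(9/4)+C

Answer: (4/9)·x^(9/4)+C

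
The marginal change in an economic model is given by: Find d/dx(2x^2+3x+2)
Power rule: d/dx(ax^n)=n·a·x^(n-1)
Term by term: 4·x+3

Answer: 4x+3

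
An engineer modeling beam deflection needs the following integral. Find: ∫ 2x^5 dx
Using power rule: ∫ 2x^5 dx=2/6 x^6+C=(1/3)x^6+C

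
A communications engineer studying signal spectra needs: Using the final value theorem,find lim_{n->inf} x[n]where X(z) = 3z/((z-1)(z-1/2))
Final value theorem: lim x[n] = lim_{z->1} (z-1) * X(z)
(z-1) * X(z) = 3z/(z-1/2)
As z->1: 3/(1 - 1/2) = 3/(1/2) = 6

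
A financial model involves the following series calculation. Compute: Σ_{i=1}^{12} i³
Using formula: Σ i^3=[n(n+1)/2]²=[12·13/2]²=6084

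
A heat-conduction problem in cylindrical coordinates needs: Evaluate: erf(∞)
erf(∞)=1 (the error function converges to 1)

Answer: 1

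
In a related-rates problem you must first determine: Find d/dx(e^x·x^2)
Product rule: (fg)'=f'g+fg'
f=e^x, f'=e^x
g=x^2, g'=2x

Answer: e^x·x^2+2·e^x·x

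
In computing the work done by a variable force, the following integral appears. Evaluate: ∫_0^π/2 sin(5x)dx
Antiderivative: -cos(5x)/5
Evaluate at bounds: [-cos(5·π/2)/5] - [-cos(5·0)/5]
=(-(0)+(1))/5=1/5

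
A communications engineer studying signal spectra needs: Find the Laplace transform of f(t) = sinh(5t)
L{sinh(at)} = a/(s²-a²)
L{sinh(5t)} = 5/(s²-25)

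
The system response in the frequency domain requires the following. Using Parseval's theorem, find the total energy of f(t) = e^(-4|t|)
Parseval's theorem: E=integral |f(t)|^2 dt=(1/2pi) integral |F(omega)|^2 domega
E=integral_{-inf}^{inf} e^(-8|t|) dt=2 * integral_0^inf e^(-8t) dt=2/(2 * 4)=1/4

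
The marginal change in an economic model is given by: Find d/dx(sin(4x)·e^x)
Product rule: (fg)' = f'g+fg'
f = sin(4x), f' = 4·cos(4x)
g = e^x, g' = e^x

Answer: 4·cos(4x)·e^x+sin(4x)·e^x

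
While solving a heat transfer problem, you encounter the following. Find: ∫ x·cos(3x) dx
By parts: u = x, dv = cos(3x) dx
du = dx, v = sin(3x)/3
= x·sin(3x)/3+cos(3x)/3²+C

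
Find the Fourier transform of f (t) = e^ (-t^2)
The Fourier transform of a Gaussian e^(-t^2) is sqrt(pi)*e^(-omega^2/4).
With a = 1: F(omega) = sqrt(pi)*e^(-omega^2/4)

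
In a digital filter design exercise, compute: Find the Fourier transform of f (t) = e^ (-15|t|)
Using the standard pair: F{e^(-a|t|)}=2a/(a^2 + omega^2)
With a=15: F(omega)=30/(225 + omega^2)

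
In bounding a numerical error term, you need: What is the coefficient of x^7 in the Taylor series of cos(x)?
cos(x) has only even powers. Coefficient of x^7=0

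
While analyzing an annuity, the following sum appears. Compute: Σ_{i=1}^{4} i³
Using formula: Σ i^3=[n(n + 1)/2]²=[4·5/2]²=100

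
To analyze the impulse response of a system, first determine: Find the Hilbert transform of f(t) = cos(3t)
The Hilbert transform shifts each frequency component by -pi/2.
H{cos(wt)} = sin(wt)
With w = 3: H{cos(3t)} = sin(3t)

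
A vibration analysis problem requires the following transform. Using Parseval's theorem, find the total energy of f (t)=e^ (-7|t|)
Parseval's theorem: E=integral |f(t)|^2 dt=(1/2pi) integral |F(omega)|^2 domega
E=integral_{-inf}^{inf} e^(-14|t|) dt=2*integral_0^inf e^(-14t) dt=2/(2*7)=1/7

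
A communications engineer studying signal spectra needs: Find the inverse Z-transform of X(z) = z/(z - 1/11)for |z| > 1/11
Standard pair: z/(z-a) <-> a^n * u[n] for causal signals
With a=1/11: x[n]=(1/11)^n * u[n]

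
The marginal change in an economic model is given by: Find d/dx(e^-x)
Chain rule: d/dx[e^u]=e^u · u' where u=-x
u'=-1

Answer: -1·e^-x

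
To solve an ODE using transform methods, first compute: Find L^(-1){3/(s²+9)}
L^(-1){w/(s² + w²)}=sin(wt)
Here w=3

Answer: sin(3t)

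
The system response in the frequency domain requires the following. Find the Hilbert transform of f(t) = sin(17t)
The Hilbert transform shifts each frequency component by -pi/2.
H{sin(wt)}=-cos(wt)
With w=17: H{sin(17t)}=-cos(17t)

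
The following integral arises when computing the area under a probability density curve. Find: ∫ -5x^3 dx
Using power rule: ∫ -5x^3 dx = -5/4 x^4 + C = (-5/4)x^4 + C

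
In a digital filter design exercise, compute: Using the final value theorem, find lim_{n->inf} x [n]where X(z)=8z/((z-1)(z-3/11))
Final value theorem: lim x[n]=lim_{z->1} (z-1)*X(z)
(z-1)*X(z)=8z/(z-3/11)
As z->1: 8/(1 - 3/11)=8/(8/11)=11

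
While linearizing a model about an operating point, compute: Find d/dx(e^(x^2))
Chain rule: d/dx[e^u]=e^u · u' where u=x^2
u'=2x

Answer: 2x·e^(x^2)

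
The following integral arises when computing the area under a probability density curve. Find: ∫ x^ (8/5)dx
Power rule: ∫ x^(8/5) dx=x^(13/5)/(13/5)+C

Answer: (5/13)·x^(13/5)+C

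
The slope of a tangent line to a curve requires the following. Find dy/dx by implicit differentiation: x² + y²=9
Differentiate both sides: 2x+2y·(dy/dx) = 0
Solve: dy/dx = -2x/(2y) = -x/y

Answer: dy/dx = -x/y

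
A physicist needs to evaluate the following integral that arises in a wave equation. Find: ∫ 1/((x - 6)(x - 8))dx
Partial fractions: 1/((x-6)(x-8)) = A/(x-6)+B/(x-8)
A = -1/2, B = 1/2
∫ [-1/2· 1/(x-6)+1/2· 1/(x-8)] dx
= (1/2)[ln|x-8| - ln|x-6|]+C

Answer: (1/2)·ln|(x-8)/(x-6)|+C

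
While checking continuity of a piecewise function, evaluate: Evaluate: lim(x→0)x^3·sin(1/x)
Squeeze theorem: -|x^3| ≤ x^3·sin(1/x) ≤ |x^3|
Since x^3 → 0 as x → 0, by squeeze theorem the limit is 0

Answer: 0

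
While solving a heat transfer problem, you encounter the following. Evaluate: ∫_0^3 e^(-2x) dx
Antiderivative: (1/(-2))e^(-2x)
Evaluate: (1/(-2))(e^-6 - 1)

Answer: (e^-6 - 1)/(-2)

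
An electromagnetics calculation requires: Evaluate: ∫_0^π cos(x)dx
Antiderivative: sin(x)
Evaluate at bounds: [sin(1·π)/1] - [sin(1·0)/1]
= ((0) - (0))/1 = 0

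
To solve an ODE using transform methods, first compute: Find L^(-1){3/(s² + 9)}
L^(-1){w/(s²+w²)}=sin(wt)
Here w=3

Answer: sin(3t)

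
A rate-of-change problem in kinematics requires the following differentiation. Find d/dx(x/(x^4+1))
Quotient rule: (f/g)'=(f'g - fg')/g²
f=x, f'=1
g=x^4 + 1, g'=4x^3

Answer: (1·(x^4 + 1) - 4x^4)/(x^4 + 1)²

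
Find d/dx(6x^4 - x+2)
Power rule: d/dx(ax^n)=n·a·x^(n-1)
Term by term: 24·x^3 - 1

Answer: 24x^3 - 1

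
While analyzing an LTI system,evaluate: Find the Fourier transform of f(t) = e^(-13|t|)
Using the standard pair: F{e^(-a|t|)}=2a/(a^2+omega^2)
With a=13: F(omega)=26/(169+omega^2)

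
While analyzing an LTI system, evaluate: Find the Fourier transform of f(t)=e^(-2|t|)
Using the standard pair: F{e^(-a|t|)} = 2a/(a^2 + omega^2)
With a = 2: F(omega) = 4/(4 + omega^2)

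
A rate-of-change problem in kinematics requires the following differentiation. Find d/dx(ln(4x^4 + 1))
Chain rule: d/dx[ln(u)] = u'/u where u = 4x^4 + 1
u' = 16x^3

Answer: (16x^3)/(4x^4 + 1)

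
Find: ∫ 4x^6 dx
Using power rule: ∫ 4x^6 dx = 4/7 x^7 + C = (4/7)x^7 + C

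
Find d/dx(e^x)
Chain rule: d/dx[e^u]=e^u · u' where u=x
u'=1

Answer: 1·e^x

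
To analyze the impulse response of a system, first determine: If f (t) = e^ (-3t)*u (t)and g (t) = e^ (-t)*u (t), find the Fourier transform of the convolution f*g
By the convolution theorem: F{f*g} = F(omega)*G(omega)
F(omega) = 1/(3+j*omega), G(omega) = 1/(1+j*omega)
F{f*g} = 1/((3+j*omega)(1+j*omega))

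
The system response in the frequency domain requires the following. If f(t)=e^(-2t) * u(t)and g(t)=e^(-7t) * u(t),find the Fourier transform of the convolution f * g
By the convolution theorem: F{f*g} = F(omega)*G(omega)
F(omega) = 1/(2+j*omega), G(omega) = 1/(7+j*omega)
F{f*g} = 1/((2+j*omega)(7+j*omega))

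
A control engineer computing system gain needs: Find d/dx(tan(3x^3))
Chain rule: d/dx[tan(u)] = sec²(u)·u' where u = 3x^3
u' = 9x^2

Answer: 9x^2·sec²(3x^3)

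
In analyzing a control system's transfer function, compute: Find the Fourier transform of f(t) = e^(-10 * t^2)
The Fourier transform of a Gaussian e^(-a*t^2) is sqrt(pi/a)*e^(-omega^2/(4a)).
With a=10: F(omega)=sqrt(pi/10)*e^(-omega^2/40)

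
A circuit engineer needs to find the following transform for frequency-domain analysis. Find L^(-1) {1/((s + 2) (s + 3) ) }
Partial fractions: 1/((s+2)(s+3)) = A/(s+2)+B/(s+3)
Cover-up: A = 1/(s+3)|_{s = -2} = 1; B = 1/(s+2)|_{s = -3} = -1
L^(-1) = e^(-2t) - e^(-3t)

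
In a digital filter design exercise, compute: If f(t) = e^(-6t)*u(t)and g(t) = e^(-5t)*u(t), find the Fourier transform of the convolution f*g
By the convolution theorem: F{f*g}=F(omega)*G(omega)
F(omega)=1/(6+j*omega), G(omega)=1/(5+j*omega)
F{f*g}=1/((6+j*omega)(5+j*omega))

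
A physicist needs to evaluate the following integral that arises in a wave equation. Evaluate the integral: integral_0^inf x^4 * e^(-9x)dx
This is a Gamma integral. Substitute u=9x (du=9 dx):
integral_0^inf x^4*e^(-9x) dx=(1/9^5) integral_0^inf u^4*e^(-u) du
=Gamma(5)/9^5=4!/9^5=24/59049

Answer: 8/19683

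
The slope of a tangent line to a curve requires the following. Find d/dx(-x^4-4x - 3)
Power rule: d/dx(ax^n) = n·a·x^(n-1)
Term by term: -4·x^3 - 4

Answer: -4x^3 - 4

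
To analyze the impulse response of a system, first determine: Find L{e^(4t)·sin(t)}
First shifting: L{e^(at)f(t)} = F(s-a)
L{sin(t)} = 1/(s²+1)
Shift: 1/((s-4)²+1)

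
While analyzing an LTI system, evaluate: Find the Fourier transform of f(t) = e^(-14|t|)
Using the standard pair: F{e^(-a|t|)} = 2a/(a^2+omega^2)
With a = 14: F(omega) = 28/(196+omega^2)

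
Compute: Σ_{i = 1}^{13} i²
Using formula: Σ i^2=n(n + 1)(2n + 1)/6=13·14·27/6=819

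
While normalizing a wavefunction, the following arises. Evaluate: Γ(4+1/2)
Γ(n+1/2) = (2n)!√π/(4^n·n!)
= 40320√π/(256·24) = (105/16)·√π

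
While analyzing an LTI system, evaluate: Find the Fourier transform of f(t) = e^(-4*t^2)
The Fourier transform of a Gaussian e^(-a*t^2) is sqrt(pi/a)*e^(-omega^2/(4a)).
With a = 4: F(omega) = sqrt(pi)/2*e^(-omega^2/16)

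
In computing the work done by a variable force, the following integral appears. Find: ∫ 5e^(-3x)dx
Since d/dx[e^(-3x)]=-3e^(-3x), we get -5/3 e^(-3x) + C

Answer: (-5/3)e^(-3x) + C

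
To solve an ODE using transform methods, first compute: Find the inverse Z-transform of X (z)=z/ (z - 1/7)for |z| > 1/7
Standard pair: z/(z-a) <-> a^n*u[n] for causal signals
With a = 1/7: x[n] = (1/7)^n*u[n]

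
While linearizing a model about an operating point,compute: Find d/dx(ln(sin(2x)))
Chain rule: d/dx[ln(u)] = u'/u where u = sin(2x)
u' = 2cos(2x)

Answer: (2cos(2x))/(sin(2x))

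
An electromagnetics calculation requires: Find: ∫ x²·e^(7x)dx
Integration by parts twice:
First: u = x², dv = e^(7x) dx => x²e^(7x)/7 - (2/7)∫ xe^(7x) dx
Second (∫ xe^(7x) dx): xe^(7x)/7 - e^(7x)/49
Combining: e^(7x)(x²/7-2x/49+2/343)+C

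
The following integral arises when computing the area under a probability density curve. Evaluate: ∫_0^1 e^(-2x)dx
Antiderivative: (1/(-2))e^(-2x)
Evaluate: (1/(-2))(e^-2-1)

Answer: (e^-2-1)/(-2)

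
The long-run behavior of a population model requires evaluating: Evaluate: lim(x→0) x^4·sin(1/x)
Squeeze theorem: -|x^4| ≤ x^4·sin(1/x) ≤ |x^4|
Since x^4 → 0 as x → 0, by squeeze theorem the limit is 0

Answer: 0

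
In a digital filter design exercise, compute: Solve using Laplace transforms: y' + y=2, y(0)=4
Take L of both sides: sY(s)-4+Y(s)=2/s
Y(s)(s+1)=2/s+4
Y(s)=2/(s(s+1))+4/(s+1)
Partial fractions: 2/(s(s+1))=2/s - 2/(s+1)
So Y(s)=2/s+2/(s+1)
Inverse transform (L^(-1){1/s}=1, L^(-1){1/(s+1)}=e^(-t)):

Answer: y(t)=2+2·e^(-t)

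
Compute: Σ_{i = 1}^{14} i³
Using formula: Σ i^3 = [n(n+1)/2]² = [14·15/2]² = 11025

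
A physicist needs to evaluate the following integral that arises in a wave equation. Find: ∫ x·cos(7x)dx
By parts: u=x, dv=cos(7x) dx
du=dx, v=sin(7x)/7
=x·sin(7x)/7+cos(7x)/7²+C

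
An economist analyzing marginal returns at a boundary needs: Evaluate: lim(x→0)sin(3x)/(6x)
L'Hôpital (0/0): lim 3cos(3x)/6=3/6

Answer: 1/2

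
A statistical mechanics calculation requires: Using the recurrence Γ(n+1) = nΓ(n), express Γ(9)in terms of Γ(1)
Γ(9) = 8Γ(8) = 8·7Γ(7) = ... = 8!·Γ(1) = 40320·Γ(1)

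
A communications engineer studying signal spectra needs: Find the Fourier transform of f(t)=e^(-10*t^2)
The Fourier transform of a Gaussian e^(-a * t^2) is sqrt(pi/a) * e^(-omega^2/(4a)).
With a = 10: F(omega) = sqrt(pi/10) * e^(-omega^2/40)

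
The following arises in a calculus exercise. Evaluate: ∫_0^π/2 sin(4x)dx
Antiderivative: -cos(4x)/4
Evaluate at bounds: [-cos(4·π/2)/4] - [-cos(4·0)/4]
= (-(1)+(1))/4 = 0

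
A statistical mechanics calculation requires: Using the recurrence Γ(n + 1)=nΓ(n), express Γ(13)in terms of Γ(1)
Γ(13) = 12Γ(12) = 12·11Γ(11) = ... = 12!·Γ(1) = 479001600·Γ(1)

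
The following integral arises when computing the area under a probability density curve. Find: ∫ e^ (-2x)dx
Since d/dx[e^(-2x)] = -2e^(-2x), we get -1/2 e^(-2x)+C

Answer: (-1/2)e^(-2x)+C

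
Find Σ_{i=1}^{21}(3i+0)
=3·Σ i + 0·21=3·231 + 0=693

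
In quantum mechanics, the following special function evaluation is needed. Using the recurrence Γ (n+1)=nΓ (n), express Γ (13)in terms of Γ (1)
Γ(13) = 12Γ(12) = 12·11Γ(11) = ... = 12!·Γ(1) = 479001600·Γ(1)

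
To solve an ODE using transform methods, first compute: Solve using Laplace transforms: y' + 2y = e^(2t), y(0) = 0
Take L: sY - 0 + 2Y = 1/(s-2)
Y(s + 2) = 1/(s-2) + 0
Y = 1/((s-2)(s + 2)) + 0/(s + 2)
Partial fractions: 1/((s-2)(s + 2)) = (1/4)/(s-2) - (1/4)/(s + 2)
So Y = (1/4)/(s-2) - (1/4)/(s + 2)
Inverse Laplace transform (L^(-1){1/(s-2)} = e^(2t), L^(-1){1/(s + 2)} = e^(-2t)):

Answer: y(t) = (1/4)·e^(2t) - (1/4)·e^(-2t)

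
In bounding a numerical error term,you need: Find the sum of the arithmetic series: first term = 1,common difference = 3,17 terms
Last term: a_n = 1+(17-1)·3 = 49
Sum = n(a_1+a_n)/2 = 17(1+49)/2 = 425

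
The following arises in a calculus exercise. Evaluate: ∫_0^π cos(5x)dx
Antiderivative: sin(5x)/5
Evaluate at bounds: [sin(5·π)/5] - [sin(5·0)/5]
= ((0) - (0))/5 = 0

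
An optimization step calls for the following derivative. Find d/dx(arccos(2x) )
d/dx[arccos(u)]=-u'/√(1-u²), u=2x, u'=2

Answer: -2/√(1-4x²)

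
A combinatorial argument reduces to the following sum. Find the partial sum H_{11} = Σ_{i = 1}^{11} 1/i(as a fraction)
H_11 = 1+1/2+1/3+...+1/11
= 83711/27720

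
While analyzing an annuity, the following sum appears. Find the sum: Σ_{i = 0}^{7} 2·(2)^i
Geometric series: S = a(1 - r^n)/(1 - r)
a = 2, r = 2, n = 8
S = 2(1 - 256)/-1 = 510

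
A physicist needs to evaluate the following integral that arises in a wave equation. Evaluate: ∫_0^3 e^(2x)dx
Antiderivative: (1/2)e^(2x)
Evaluate: (1/2)(e^6 - 1)

Answer: (e^6 - 1)/2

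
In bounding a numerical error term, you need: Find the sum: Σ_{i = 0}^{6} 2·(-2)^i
Geometric series: S=a(1 - r^n)/(1 - r)
a=2, r=-2, n=7
S=2(1+128)/3=86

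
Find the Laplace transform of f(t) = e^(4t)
L{e^(at)}=1/(s-a)
L{e^(4t)}=1/(s-4)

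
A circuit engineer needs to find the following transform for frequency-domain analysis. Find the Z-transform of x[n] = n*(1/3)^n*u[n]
Using the property Z{n * a^n * u[n]} = az/(z-a)^2
With a = 1/3: X(z) = (1/3)z/(z - 1/3)^2, |z| > 1/3

Answer: (1/3)z/(z - 1/3)^2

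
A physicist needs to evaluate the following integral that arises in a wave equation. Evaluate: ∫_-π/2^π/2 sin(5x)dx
Antiderivative: -cos(5x)/5
Evaluate at bounds: [-cos(5·π/2)/5] - [-cos(5·-π/2)/5]
=(-(0) + (0))/5=0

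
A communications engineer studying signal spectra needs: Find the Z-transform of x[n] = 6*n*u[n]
Z{n*u[n]}=z/(z-1)^2
By linearity: Z{6*n*u[n]}=6z/(z-1)^2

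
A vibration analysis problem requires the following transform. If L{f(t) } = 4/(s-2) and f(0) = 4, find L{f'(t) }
L{f'(t)}=s·F(s) - f(0)=4s/(s-2)-4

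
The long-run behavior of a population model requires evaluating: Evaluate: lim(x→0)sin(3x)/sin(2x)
sin(u) ≈ u for small u:
sin(3x)/sin(2x) ≈ 3x/(2x)=3/2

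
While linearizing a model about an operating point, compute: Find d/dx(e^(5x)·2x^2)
Product rule: (fg)' = f'g + fg'
f = e^(5x), f' = 5·e^(5x)
g = 2x^2, g' = 4x

Answer: 10·e^(5x)·x^2 + 4·e^(5x)·x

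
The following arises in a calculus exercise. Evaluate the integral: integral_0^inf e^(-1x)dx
integral_0^inf e^(-1x) dx=[-1/1 * e^(-1x)]_0^inf
=0 - (-1/1)=1/1

Answer: 1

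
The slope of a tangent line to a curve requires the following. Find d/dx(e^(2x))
Chain rule: d/dx[e^u] = e^u · u' where u = 2x
u' = 2

Answer: 2·e^(2x)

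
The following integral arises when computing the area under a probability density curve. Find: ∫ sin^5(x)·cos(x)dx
Let u=sin(x), du=cos(x) dx
∫ u^5 du=u^6/6+C

Answer: sin^6(x)/6+C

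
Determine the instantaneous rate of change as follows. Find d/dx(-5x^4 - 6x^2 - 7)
Power rule: d/dx(ax^n) = n·a·x^(n-1)
Term by term: -20·x^3 - 12·x

Answer: -20x^3 - 12x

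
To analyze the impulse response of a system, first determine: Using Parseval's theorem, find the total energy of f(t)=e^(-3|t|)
Parseval's theorem: E = integral |f(t)|^2 dt = (1/2pi) integral |F(omega)|^2 domega
E = integral_{-inf}^{inf} e^(-6|t|) dt = 2 * integral_0^inf e^(-6t) dt = 2/(2 * 3) = 1/3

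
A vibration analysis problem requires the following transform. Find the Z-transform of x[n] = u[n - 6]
Using the time-shift property: Z{u[n-6]}=z^(-6)*z/(z-1)
=z^(-5)/(z-1)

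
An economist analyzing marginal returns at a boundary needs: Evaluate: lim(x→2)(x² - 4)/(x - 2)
Factor: (x² - 4) = (x-2)(x+2)
Cancel (x-2): lim(x→2) (x+2) = 4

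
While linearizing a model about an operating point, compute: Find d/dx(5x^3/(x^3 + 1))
Quotient rule: (f/g)' = (f'g - fg')/g²
f = 5x^3, f' = 15x^2
g = x^3 + 1, g' = 3x^2

Answer: (15x^2·(x^3 + 1) - 15x^5)/(x^3 + 1)²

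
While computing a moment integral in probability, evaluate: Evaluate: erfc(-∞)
erfc(x) = 1 - erf(x); erfc(-∞) = 1 - erf(-∞) = 1 - (-1) = 2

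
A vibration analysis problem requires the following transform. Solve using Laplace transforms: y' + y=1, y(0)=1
Take L of both sides: sY(s)-1+Y(s) = 1/s
Y(s)(s+1) = 1/s+1
Y(s) = 1/(s(s+1))+1/(s+1)
Partial fractions: 1/(s(s+1)) = 1/s - 1/(s+1)
So Y(s) = 1/s
Inverse transform (L^(-1){1/s} = 1, L^(-1){1/(s+1)} = e^(-t)):

Answer: y(t) = 1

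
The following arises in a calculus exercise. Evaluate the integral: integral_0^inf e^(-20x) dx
integral_0^inf e^(-20x) dx = [-1/20*e^(-20x)]_0^inf
= 0 - (-1/20) = 1/20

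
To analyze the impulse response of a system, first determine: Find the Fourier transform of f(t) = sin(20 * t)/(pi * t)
sin(W * t)/(pi * t)=(W/pi) * sinc(W * t/pi) is the impulse response of the ideal low-pass filter with cutoff W (here W=20).
Its Fourier transform is a rectangular function:
F(omega)=1 for |omega| < 20, 0 otherwise

Answer: rect(omega/40) [i.e., 1 for |omega| < 20, 0 otherwise]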